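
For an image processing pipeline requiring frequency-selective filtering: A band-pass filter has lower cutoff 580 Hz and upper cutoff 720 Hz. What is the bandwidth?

Bandwidth = f_high - f_low
= 720 Hz - 580 Hz = 140 Hz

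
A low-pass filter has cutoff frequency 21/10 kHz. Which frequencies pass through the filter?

A low-pass filter passes all frequencies below the cutoff frequency 21/10 kHz and attenuates higher frequencies.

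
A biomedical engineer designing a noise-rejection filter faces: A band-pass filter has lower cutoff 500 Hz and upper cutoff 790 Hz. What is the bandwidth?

Bandwidth = f_high - f_low
= 790 Hz - 500 Hz = 290 Hz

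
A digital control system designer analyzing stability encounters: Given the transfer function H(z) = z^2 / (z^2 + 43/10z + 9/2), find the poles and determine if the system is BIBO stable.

Poles are roots of the denominator: z^2 + 43/10z + 9/2 = 0.
Quadratic formula: z = [-(43/10) +/- sqrt((43/10)^2 - 4*(9/2))] / 2
Discriminant = 1849/100 - 18 = 49/100; sqrt = 7/10.
z = (-43/10 +/- 7/10) / 2 => z = -9/5 or z = -5/2.
|p1| = 9/5, |p2| = 5/2.
For BIBO stability, all poles must lie inside the unit circle (|p| < 1).
System is UNSTABLE since at least one |p| >= 1.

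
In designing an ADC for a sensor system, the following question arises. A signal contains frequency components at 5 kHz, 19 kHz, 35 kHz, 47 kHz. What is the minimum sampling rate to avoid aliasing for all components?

The highest frequency component is f_max = 47 kHz.
Nyquist rate = 2 * f_max = 2 * 47 kHz = 94 kHz.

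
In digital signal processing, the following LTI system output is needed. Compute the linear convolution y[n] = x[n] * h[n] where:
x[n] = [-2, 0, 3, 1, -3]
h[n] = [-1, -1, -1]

y[n] = sum_k x[k]*h[n-k]. Output length = len(x) + len(h) - 1 = 5 + 3 - 1 = 7.
y[0] = -2*-1 = 2
y[1] = 0*-1 + -2*-1 = 2
y[2] = 3*-1 + 0*-1 + -2*-1 = -1
y[3] = 1*-1 + 3*-1 + 0*-1 = -4
y[4] = -3*-1 + 1*-1 + 3*-1 = -1
y[5] = -3*-1 + 1*-1 = 2
y[6] = -3*-1 = 3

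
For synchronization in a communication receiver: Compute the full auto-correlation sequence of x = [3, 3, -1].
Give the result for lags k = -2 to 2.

r_xx[k] = sum_m x[m]*x[m+k], indexed from 0, for k = -2 to 2:
  r_xx[-2] = x[2]*x[0] = -3
  r_xx[-1] = x[1]*x[0] + x[2]*x[1] = 6
  r_xx[0] = x[0]*x[0] + x[1]*x[1] + x[2]*x[2] = 19
  r_xx[1] = x[0]*x[1] + x[1]*x[2] = 6
  r_xx[2] = x[0]*x[2] = -3
r_xx = [-3, 6, 19, 6, -3]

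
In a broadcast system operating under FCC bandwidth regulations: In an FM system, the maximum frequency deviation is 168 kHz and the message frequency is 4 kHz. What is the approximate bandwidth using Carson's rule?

Carson's rule: BW = 2*(delta_f + f_m)
= 2*(168 + 4) kHz = 344 kHz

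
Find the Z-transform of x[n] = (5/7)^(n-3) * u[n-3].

Time-shifting property: if X(z) = Z{x[n]}, then Z{x[n-d]} = z^(-d) * X(z)
X(z) = z/(z - 5/7) for x[n] = (5/7)^n * u[n]
Z{x[n-3]} = z^(-3) * z/(z - 5/7) = z^(-2)/(z - 5/7)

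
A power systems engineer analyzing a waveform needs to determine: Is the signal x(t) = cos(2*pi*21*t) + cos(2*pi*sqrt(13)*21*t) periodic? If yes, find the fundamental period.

f1 = 21 Hz, f2 = 21*sqrt(13) Hz
Ratio f2/f1 = sqrt(13), which is irrational.
Since the frequency ratio is irrational, no common period exists.
The signal is not periodic.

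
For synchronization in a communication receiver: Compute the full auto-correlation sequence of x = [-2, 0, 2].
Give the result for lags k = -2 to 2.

r_xx[k] = sum_m x[m]*x[m+k], indexed from 0, for k = -2 to 2:
  r_xx[-2] = x[2]*x[0] = -4
  r_xx[-1] = x[1]*x[0] + x[2]*x[1] = 0
  r_xx[0] = x[0]*x[0] + x[1]*x[1] + x[2]*x[2] = 8
  r_xx[1] = x[0]*x[1] + x[1]*x[2] = 0
  r_xx[2] = x[0]*x[2] = -4
r_xx = [-4, 0, 8, 0, -4]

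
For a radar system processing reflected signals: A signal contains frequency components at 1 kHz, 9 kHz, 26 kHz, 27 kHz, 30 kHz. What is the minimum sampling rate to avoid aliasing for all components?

The highest frequency component is f_max = 30 kHz.
Nyquist rate = 2 * f_max = 2 * 30 kHz = 60 kHz.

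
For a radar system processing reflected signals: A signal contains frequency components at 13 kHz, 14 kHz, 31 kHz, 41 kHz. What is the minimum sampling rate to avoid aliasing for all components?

The highest frequency component is f_max = 41 kHz.
Nyquist rate = 2 * f_max = 2 * 41 kHz = 82 kHz.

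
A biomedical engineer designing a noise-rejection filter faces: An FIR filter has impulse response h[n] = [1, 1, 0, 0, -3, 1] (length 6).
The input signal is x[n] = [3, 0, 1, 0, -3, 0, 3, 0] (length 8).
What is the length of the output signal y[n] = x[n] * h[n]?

For linear convolution, the output length is:
len(y) = len(x) + len(h) - 1 = 8 + 6 - 1 = 13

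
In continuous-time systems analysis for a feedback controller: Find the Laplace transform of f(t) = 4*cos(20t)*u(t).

Standard pair: cos(wt)*u(t) <-> s/(s^2+w^2)
With w = 20: L{4*cos(20t)*u(t)} = 4s/(s^2+400)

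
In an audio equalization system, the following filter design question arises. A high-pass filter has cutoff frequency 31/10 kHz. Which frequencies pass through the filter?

A high-pass filter passes all frequencies above the cutoff frequency 31/10 kHz and attenuates lower frequencies.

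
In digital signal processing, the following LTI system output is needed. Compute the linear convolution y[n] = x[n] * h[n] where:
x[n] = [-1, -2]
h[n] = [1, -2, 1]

y[n] = sum_k x[k]*h[n-k]. Output length = len(x) + len(h) - 1 = 2 + 3 - 1 = 4.
y[0] = -1*1 = -1
y[1] = -2*1 + -1*-2 = 0
y[2] = -2*-2 + -1*1 = 3
y[3] = -2*1 = -2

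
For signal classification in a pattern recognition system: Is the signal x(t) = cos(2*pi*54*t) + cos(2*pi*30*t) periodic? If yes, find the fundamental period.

f1 = 54 Hz, f2 = 30 Hz
Period T1 = 1/54, T2 = 1/30
Ratio T1/T2 = 30/54, which is rational.
The signal is periodic with fundamental period T = 1/GCD(54,30) = 1/6 s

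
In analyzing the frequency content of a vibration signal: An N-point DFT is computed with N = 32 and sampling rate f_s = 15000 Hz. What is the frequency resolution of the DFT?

DFT frequency resolution = f_s / N
= 15000 / 32 = 1875/4 Hz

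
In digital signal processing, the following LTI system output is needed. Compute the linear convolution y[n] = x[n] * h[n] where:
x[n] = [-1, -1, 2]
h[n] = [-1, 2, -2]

y[n] = sum_k x[k]*h[n-k]. Output length = len(x) + len(h) - 1 = 3 + 3 - 1 = 5.
y[0] = -1*-1 = 1
y[1] = -1*-1 + -1*2 = -1
y[2] = 2*-1 + -1*2 + -1*-2 = -2
y[3] = 2*2 + -1*-2 = 6
y[4] = 2*-2 = -4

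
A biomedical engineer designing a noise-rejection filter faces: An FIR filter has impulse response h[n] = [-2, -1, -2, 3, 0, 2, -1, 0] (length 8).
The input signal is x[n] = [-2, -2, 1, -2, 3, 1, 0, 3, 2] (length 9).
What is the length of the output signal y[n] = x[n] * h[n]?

For linear convolution, the output length is:
len(y) = len(x) + len(h) - 1 = 9 + 8 - 1 = 16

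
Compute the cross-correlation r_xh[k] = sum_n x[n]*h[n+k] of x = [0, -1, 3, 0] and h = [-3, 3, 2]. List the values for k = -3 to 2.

Both sequences indexed from 0 and zero outside their support.
Lags with overlap: k = -3 to 2.
  r_xh[-3] = x[3]*h[0] = 0
  r_xh[-2] = x[2]*h[0] + x[3]*h[1] = -9
  r_xh[-1] = x[1]*h[0] + x[2]*h[1] + x[3]*h[2] = 12
  r_xh[0] = x[0]*h[0] + x[1]*h[1] + x[2]*h[2] = 3
  r_xh[1] = x[0]*h[1] + x[1]*h[2] = -2
  r_xh[2] = x[0]*h[2] = 0
r_xh = [0, -9, 12, 3, -2, 0] (for k = -3, ..., 2)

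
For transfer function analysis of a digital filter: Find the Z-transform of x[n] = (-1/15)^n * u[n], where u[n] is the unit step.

The Z-transform of a^n * u[n] is z/(z-a) for |z| > |a|.
Here a = -1/15, so X(z) = z/(z - (-1/15)) = 15z/(15z + 1)
ROC: |z| > 1/15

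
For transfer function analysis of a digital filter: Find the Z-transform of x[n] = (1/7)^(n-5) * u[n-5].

Time-shifting property: if X(z) = Z{x[n]}, then Z{x[n-d]} = z^(-d) * X(z)
X(z) = z/(z - 1/7) for x[n] = (1/7)^n * u[n]
Z{x[n-5]} = z^(-5) * z/(z - 1/7) = z^(-4)/(z - 1/7)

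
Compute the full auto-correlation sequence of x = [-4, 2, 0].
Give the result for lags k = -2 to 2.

r_xx[k] = sum_m x[m]*x[m+k], indexed from 0, for k = -2 to 2:
  r_xx[-2] = x[2]*x[0] = 0
  r_xx[-1] = x[1]*x[0] + x[2]*x[1] = -8
  r_xx[0] = x[0]*x[0] + x[1]*x[1] + x[2]*x[2] = 20
  r_xx[1] = x[0]*x[1] + x[1]*x[2] = -8
  r_xx[2] = x[0]*x[2] = 0
r_xx = [0, -8, 20, -8, 0]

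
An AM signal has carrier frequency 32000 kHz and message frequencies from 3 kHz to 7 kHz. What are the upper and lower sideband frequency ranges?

Upper sideband (USB) = fc + [fm_low, fm_high] = 32000 + [3, 7] = [32003, 32007] kHz
Lower sideband (LSB) = fc - [fm_high, fm_low] = 32000 - [7, 3] = [31993, 31997] kHz
Total occupied spectrum: 31993 kHz to 32007 kHz (plus carrier at 32000 kHz)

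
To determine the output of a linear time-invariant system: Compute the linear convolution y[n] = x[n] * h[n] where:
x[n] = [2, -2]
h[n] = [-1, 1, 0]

y[n] = sum_k x[k]*h[n-k]. Output length = len(x) + len(h) - 1 = 2 + 3 - 1 = 4.
y[0] = 2*-1 = -2
y[1] = -2*-1 + 2*1 = 4
y[2] = -2*1 + 2*0 = -2
y[3] = -2*0 = 0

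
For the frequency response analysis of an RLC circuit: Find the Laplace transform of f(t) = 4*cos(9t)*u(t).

Standard pair: cos(wt)*u(t) <-> s/(s^2+w^2)
With w = 9: L{4*cos(9t)*u(t)} = 4s/(s^2+81)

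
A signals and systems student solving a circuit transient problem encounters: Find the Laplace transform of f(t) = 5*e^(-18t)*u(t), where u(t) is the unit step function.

Standard Laplace transform pair:
e^(-at)*u(t) <-> 1/(s+a)
With a = 18: L{5*e^(-18t)*u(t)} = 5/(s+18), ROC: Re(s) > -18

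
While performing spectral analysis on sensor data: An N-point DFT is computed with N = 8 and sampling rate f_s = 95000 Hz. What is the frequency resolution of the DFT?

DFT frequency resolution = f_s / N
= 95000 / 8 = 11875 Hz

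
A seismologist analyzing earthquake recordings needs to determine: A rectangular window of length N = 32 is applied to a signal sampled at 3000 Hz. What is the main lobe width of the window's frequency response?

For a rectangular window of length N,
the main lobe width in frequency is 2*f_s/N.
= 2*3000/32 = 375/2 Hz
This determines the minimum frequency separation for resolving two sinusoids.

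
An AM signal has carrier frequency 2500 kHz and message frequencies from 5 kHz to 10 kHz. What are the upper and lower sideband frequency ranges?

Upper sideband (USB) = fc + [fm_low, fm_high] = 2500 + [5, 10] = [2505, 2510] kHz
Lower sideband (LSB) = fc - [fm_high, fm_low] = 2500 - [10, 5] = [2490, 2495] kHz
Total occupied spectrum: 2490 kHz to 2510 kHz (plus carrier at 2500 kHz)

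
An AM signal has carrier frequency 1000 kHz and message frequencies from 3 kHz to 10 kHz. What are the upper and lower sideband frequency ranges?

Upper sideband (USB) = fc + [fm_low, fm_high] = 1000 + [3, 10] = [1003, 1010] kHz
Lower sideband (LSB) = fc - [fm_high, fm_low] = 1000 - [10, 3] = [990, 997] kHz
Total occupied spectrum: 990 kHz to 1010 kHz (plus carrier at 1000 kHz)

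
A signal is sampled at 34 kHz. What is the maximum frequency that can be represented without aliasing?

The maximum frequency that can be represented without aliasing
is the Nyquist frequency: f_max = f_s / 2 = 34 kHz / 2 = 17 kHz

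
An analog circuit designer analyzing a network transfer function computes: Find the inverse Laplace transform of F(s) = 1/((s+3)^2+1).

Standard pair: w/((s+a)^2+w^2) <-> e^(-at)*sin(wt)*u(t)
With a=3, w=1: f(t) = e^(-3t)*sin(t)*u(t)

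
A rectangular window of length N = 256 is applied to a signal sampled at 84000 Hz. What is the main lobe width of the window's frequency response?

For a rectangular window of length N,
the main lobe width in frequency is 2*f_s/N.
= 2*84000/256 = 2625/4 Hz
This determines the minimum frequency separation for resolving two sinusoids.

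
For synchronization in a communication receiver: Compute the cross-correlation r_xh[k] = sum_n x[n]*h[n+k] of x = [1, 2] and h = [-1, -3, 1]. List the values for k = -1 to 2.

Both sequences indexed from 0 and zero outside their support.
Lags with overlap: k = -1 to 2.
  r_xh[-1] = x[1]*h[0] = -2
  r_xh[0] = x[0]*h[0] + x[1]*h[1] = -7
  r_xh[1] = x[0]*h[1] + x[1]*h[2] = -1
  r_xh[2] = x[0]*h[2] = 1
r_xh = [-2, -7, -1, 1] (for k = -1, ..., 2)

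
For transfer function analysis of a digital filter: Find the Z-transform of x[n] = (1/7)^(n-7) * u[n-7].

Time-shifting property: if X(z) = Z{x[n]}, then Z{x[n-d]} = z^(-d) * X(z)
X(z) = z/(z - 1/7) for x[n] = (1/7)^n * u[n]
Z{x[n-7]} = z^(-7) * z/(z - 1/7) = z^(-6)/(z - 1/7)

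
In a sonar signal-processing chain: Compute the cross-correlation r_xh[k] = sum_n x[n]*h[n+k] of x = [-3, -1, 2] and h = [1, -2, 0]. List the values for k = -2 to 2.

Both sequences indexed from 0 and zero outside their support.
Lags with overlap: k = -2 to 2.
  r_xh[-2] = x[2]*h[0] = 2
  r_xh[-1] = x[1]*h[0] + x[2]*h[1] = -5
  r_xh[0] = x[0]*h[0] + x[1]*h[1] + x[2]*h[2] = -1
  r_xh[1] = x[0]*h[1] + x[1]*h[2] = 6
  r_xh[2] = x[0]*h[2] = 0
r_xh = [2, -5, -1, 6, 0] (for k = -2, ..., 2)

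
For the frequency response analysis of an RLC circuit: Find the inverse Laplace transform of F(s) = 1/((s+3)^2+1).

Standard pair: w/((s+a)^2+w^2) <-> e^(-at)*sin(wt)*u(t)
With a=3, w=1: f(t) = e^(-3t)*sin(t)*u(t)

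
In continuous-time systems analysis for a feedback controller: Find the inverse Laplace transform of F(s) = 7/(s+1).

Standard pair: k/(s+a) <-> k*e^(-at)*u(t)
With k=7, a=1: f(t) = 7*e^(-t)*u(t)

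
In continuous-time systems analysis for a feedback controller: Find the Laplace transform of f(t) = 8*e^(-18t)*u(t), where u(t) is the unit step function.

Standard Laplace transform pair:
e^(-at)*u(t) <-> 1/(s+a)
With a = 18: L{8*e^(-18t)*u(t)} = 8/(s+18), ROC: Re(s) > -18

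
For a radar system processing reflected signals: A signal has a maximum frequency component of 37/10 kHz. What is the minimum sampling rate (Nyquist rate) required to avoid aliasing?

By the Nyquist-Shannon sampling theorem,
the minimum sampling rate (Nyquist rate) must be at least 2 * f_max.
Nyquist rate = 2 * 37/10 kHz = 37/5 kHz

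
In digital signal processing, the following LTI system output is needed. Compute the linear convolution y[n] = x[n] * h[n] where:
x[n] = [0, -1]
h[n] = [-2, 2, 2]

y[n] = sum_k x[k]*h[n-k]. Output length = len(x) + len(h) - 1 = 2 + 3 - 1 = 4.
y[0] = 0*-2 = 0
y[1] = -1*-2 + 0*2 = 2
y[2] = -1*2 + 0*2 = -2
y[3] = -1*2 = -2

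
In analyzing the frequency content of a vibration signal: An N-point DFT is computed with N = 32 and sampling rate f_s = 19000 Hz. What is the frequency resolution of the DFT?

DFT frequency resolution = f_s / N
= 19000 / 32 = 2375/4 Hz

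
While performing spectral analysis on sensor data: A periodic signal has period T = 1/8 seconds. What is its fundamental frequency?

The fundamental frequency is the reciprocal of the period.
f = 1/T = 1/(1/8) = 8 Hz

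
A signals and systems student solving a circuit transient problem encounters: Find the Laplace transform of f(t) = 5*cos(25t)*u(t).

Standard pair: cos(wt)*u(t) <-> s/(s^2+w^2)
With w = 25: L{5*cos(25t)*u(t)} = 5s/(s^2+625)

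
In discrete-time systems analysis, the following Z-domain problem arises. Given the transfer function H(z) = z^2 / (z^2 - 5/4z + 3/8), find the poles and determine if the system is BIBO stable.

Poles are roots of the denominator: z^2 - 5/4z + 3/8 = 0.
Quadratic formula: z = [-(-5/4) +/- sqrt((-5/4)^2 - 4*(3/8))] / 2
Discriminant = 25/16 - 3/2 = 1/16; sqrt = 1/4.
z = (5/4 +/- 1/4) / 2 => z = 3/4 or z = 1/2.
|p1| = 3/4, |p2| = 1/2.
For BIBO stability, all poles must lie inside the unit circle (|p| < 1).
System is STABLE since both |p| < 1.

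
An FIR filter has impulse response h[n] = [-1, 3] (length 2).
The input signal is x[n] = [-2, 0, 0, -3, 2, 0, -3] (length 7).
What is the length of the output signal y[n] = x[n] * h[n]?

For linear convolution, the output length is:
len(y) = len(x) + len(h) - 1 = 7 + 2 - 1 = 8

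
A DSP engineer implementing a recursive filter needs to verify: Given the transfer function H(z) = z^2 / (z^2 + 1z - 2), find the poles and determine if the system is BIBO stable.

Poles are roots of the denominator: z^2 + 1z - 2 = 0.
Quadratic formula: z = [-(1) +/- sqrt((1)^2 - 4*(-2))] / 2
Discriminant = 1 + 8 = 9; sqrt = 3.
z = (-1 +/- 3) / 2 => z = 1 or z = -2.
|p1| = 1, |p2| = 2.
For BIBO stability, all poles must lie inside the unit circle (|p| < 1).
System is UNSTABLE since at least one |p| >= 1.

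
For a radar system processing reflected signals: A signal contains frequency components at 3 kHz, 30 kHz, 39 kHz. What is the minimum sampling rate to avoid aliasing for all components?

The highest frequency component is f_max = 39 kHz.
Nyquist rate = 2 * f_max = 2 * 39 kHz = 78 kHz.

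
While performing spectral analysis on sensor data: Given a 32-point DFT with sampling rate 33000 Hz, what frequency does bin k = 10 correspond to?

The frequency of DFT bin k is: f_k = k * f_s / N
f_10 = 10 * 33000 / 32 = 20625/2 Hz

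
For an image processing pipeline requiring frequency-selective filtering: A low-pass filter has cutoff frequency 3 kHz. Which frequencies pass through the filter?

A low-pass filter passes all frequencies below the cutoff frequency 3 kHz and attenuates higher frequencies.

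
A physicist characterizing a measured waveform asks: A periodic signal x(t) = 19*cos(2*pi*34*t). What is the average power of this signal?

Average power of A*cos(wt) is A^2/2.
P = 19^2 / 2 = 361/2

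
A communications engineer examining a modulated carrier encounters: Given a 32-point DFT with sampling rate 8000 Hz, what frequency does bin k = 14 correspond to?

The frequency of DFT bin k is: f_k = k * f_s / N
f_14 = 14 * 8000 / 32 = 3500 Hz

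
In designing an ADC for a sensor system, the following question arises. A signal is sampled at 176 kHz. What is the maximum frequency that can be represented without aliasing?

The maximum frequency that can be represented without aliasing
is the Nyquist frequency: f_max = f_s / 2 = 176 kHz / 2 = 88 kHz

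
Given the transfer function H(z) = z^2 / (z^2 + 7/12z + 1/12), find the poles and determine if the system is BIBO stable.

Poles are roots of the denominator: z^2 + 7/12z + 1/12 = 0.
Quadratic formula: z = [-(7/12) +/- sqrt((7/12)^2 - 4*(1/12))] / 2
Discriminant = 49/144 - 1/3 = 1/144; sqrt = 1/12.
z = (-7/12 +/- 1/12) / 2 => z = -1/4 or z = -1/3.
|p1| = 1/4, |p2| = 1/3.
For BIBO stability, all poles must lie inside the unit circle (|p| < 1).
System is STABLE since both |p| < 1.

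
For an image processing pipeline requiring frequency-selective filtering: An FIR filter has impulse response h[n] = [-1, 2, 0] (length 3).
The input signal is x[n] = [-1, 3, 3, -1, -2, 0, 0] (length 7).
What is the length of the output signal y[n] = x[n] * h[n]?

For linear convolution, the output length is:
len(y) = len(x) + len(h) - 1 = 7 + 3 - 1 = 9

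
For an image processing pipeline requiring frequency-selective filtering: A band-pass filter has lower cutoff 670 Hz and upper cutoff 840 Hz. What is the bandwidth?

Bandwidth = f_high - f_low
= 840 Hz - 670 Hz = 170 Hz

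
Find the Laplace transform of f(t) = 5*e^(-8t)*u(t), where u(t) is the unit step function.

Standard Laplace transform pair:
e^(-at)*u(t) <-> 1/(s+a)
With a = 8: L{5*e^(-8t)*u(t)} = 5/(s+8), ROC: Re(s) > -8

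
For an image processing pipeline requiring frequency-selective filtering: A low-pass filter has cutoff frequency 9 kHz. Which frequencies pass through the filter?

A low-pass filter passes all frequencies below the cutoff frequency 9 kHz and attenuates higher frequencies.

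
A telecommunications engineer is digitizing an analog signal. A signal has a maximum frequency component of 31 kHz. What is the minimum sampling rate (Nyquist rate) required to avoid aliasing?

By the Nyquist-Shannon sampling theorem,
the minimum sampling rate (Nyquist rate) must be at least 2 * f_max.
Nyquist rate = 2 * 31 kHz = 62 kHz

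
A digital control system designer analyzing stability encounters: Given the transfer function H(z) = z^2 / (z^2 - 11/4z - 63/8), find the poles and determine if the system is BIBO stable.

Poles are roots of the denominator: z^2 - 11/4z - 63/8 = 0.
Quadratic formula: z = [-(-11/4) +/- sqrt((-11/4)^2 - 4*(-63/8))] / 2
Discriminant = 121/16 + 63/2 = 625/16; sqrt = 25/4.
z = (11/4 +/- 25/4) / 2 => z = 9/2 or z = -7/4.
|p1| = 7/4, |p2| = 9/2.
For BIBO stability, all poles must lie inside the unit circle (|p| < 1).
System is UNSTABLE since at least one |p| >= 1.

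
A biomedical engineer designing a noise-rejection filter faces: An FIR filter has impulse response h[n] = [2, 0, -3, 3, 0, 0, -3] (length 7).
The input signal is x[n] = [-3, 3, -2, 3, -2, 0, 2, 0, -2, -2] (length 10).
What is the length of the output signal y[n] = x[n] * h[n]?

For linear convolution, the output length is:
len(y) = len(x) + len(h) - 1 = 10 + 7 - 1 = 16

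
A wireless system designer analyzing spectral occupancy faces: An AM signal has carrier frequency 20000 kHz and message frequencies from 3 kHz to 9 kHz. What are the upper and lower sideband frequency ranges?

Upper sideband (USB) = fc + [fm_low, fm_high] = 20000 + [3, 9] = [20003, 20009] kHz
Lower sideband (LSB) = fc - [fm_high, fm_low] = 20000 - [9, 3] = [19991, 19997] kHz
Total occupied spectrum: 19991 kHz to 20009 kHz (plus carrier at 20000 kHz)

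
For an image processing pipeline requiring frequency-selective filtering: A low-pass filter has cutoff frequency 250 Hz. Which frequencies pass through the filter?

A low-pass filter passes all frequencies below the cutoff frequency 250 Hz and attenuates higher frequencies.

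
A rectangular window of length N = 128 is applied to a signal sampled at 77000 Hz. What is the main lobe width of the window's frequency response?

For a rectangular window of length N,
the main lobe width in frequency is 2*f_s/N.
= 2*77000/128 = 9625/8 Hz
This determines the minimum frequency separation for resolving two sinusoids.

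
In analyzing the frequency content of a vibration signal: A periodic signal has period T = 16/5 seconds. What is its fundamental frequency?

The fundamental frequency is the reciprocal of the period.
f = 1/T = 1/(16/5) = 5/16 Hz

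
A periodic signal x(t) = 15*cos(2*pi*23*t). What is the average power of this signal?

Average power of A*cos(wt) is A^2/2.
P = 15^2 / 2 = 225/2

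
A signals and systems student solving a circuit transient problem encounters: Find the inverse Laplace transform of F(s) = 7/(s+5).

Standard pair: k/(s+a) <-> k*e^(-at)*u(t)
With k=7, a=5: f(t) = 7*e^(-5t)*u(t)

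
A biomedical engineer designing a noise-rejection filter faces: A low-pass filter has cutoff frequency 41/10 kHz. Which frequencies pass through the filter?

A low-pass filter passes all frequencies below the cutoff frequency 41/10 kHz and attenuates higher frequencies.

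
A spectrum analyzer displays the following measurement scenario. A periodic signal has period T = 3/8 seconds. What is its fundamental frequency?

The fundamental frequency is the reciprocal of the period.
f = 1/T = 1/(3/8) = 8/3 Hz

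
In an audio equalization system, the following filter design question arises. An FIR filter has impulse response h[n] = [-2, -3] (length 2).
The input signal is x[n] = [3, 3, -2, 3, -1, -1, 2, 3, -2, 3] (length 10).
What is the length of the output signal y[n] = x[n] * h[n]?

For linear convolution, the output length is:
len(y) = len(x) + len(h) - 1 = 10 + 2 - 1 = 11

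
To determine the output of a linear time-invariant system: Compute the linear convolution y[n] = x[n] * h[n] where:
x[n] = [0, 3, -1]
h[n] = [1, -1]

y[n] = sum_k x[k]*h[n-k]. Output length = len(x) + len(h) - 1 = 3 + 2 - 1 = 4.
y[0] = 0*1 = 0
y[1] = 3*1 + 0*-1 = 3
y[2] = -1*1 + 3*-1 = -4
y[3] = -1*-1 = 1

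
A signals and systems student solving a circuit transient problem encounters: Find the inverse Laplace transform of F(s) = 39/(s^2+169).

Standard pair: w/(s^2+w^2) <-> sin(wt)*u(t)
Recognize w^2 = 169, so w = 13; numerator 39 = 3*13.
f(t) = 3*sin(13t)*u(t)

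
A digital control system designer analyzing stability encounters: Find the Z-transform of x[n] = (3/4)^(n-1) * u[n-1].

Time-shifting property: if X(z) = Z{x[n]}, then Z{x[n-d]} = z^(-d) * X(z)
X(z) = z/(z - 3/4) for x[n] = (3/4)^n * u[n]
Z{x[n-1]} = z^(-1) * z/(z - 3/4) = 1/(z - 3/4)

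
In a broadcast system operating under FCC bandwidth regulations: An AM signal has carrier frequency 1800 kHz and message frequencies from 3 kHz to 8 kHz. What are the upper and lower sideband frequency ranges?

Upper sideband (USB) = fc + [fm_low, fm_high] = 1800 + [3, 8] = [1803, 1808] kHz
Lower sideband (LSB) = fc - [fm_high, fm_low] = 1800 - [8, 3] = [1792, 1797] kHz
Total occupied spectrum: 1792 kHz to 1808 kHz (plus carrier at 1800 kHz)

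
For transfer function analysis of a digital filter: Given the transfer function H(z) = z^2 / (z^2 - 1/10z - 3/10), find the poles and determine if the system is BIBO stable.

Poles are roots of the denominator: z^2 - 1/10z - 3/10 = 0.
Quadratic formula: z = [-(-1/10) +/- sqrt((-1/10)^2 - 4*(-3/10))] / 2
Discriminant = 1/100 + 6/5 = 121/100; sqrt = 11/10.
z = (1/10 +/- 11/10) / 2 => z = 3/5 or z = -1/2.
|p1| = 3/5, |p2| = 1/2.
For BIBO stability, all poles must lie inside the unit circle (|p| < 1).
System is STABLE since both |p| < 1.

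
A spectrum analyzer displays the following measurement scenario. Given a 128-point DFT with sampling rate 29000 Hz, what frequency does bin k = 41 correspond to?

The frequency of DFT bin k is: f_k = k * f_s / N
f_41 = 41 * 29000 / 128 = 148625/16 Hz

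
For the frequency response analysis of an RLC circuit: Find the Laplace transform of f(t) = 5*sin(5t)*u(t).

Standard pair: sin(wt)*u(t) <-> w/(s^2+w^2)
With w = 5: L{5*sin(5t)*u(t)} = 25/(s^2+25)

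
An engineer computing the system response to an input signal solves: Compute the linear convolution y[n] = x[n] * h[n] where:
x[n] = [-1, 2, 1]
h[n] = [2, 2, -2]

y[n] = sum_k x[k]*h[n-k]. Output length = len(x) + len(h) - 1 = 3 + 3 - 1 = 5.
y[0] = -1*2 = -2
y[1] = 2*2 + -1*2 = 2
y[2] = 1*2 + 2*2 + -1*-2 = 8
y[3] = 1*2 + 2*-2 = -2
y[4] = 1*-2 = -2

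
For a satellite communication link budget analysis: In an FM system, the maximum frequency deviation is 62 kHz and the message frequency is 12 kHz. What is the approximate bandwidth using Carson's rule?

Carson's rule: BW = 2*(delta_f + f_m)
= 2*(62 + 12) kHz = 148 kHz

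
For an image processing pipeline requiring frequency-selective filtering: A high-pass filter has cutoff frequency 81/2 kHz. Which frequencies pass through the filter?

A high-pass filter passes all frequencies above the cutoff frequency 81/2 kHz and attenuates lower frequencies.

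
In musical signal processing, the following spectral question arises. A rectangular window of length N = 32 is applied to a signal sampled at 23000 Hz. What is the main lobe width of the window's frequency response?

For a rectangular window of length N,
the main lobe width in frequency is 2*f_s/N.
= 2*23000/32 = 2875/2 Hz
This determines the minimum frequency separation for resolving two sinusoids.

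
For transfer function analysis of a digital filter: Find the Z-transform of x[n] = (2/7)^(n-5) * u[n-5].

Time-shifting property: if X(z) = Z{x[n]}, then Z{x[n-d]} = z^(-d) * X(z)
X(z) = z/(z - 2/7) for x[n] = (2/7)^n * u[n]
Z{x[n-5]} = z^(-5) * z/(z - 2/7) = z^(-4)/(z - 2/7)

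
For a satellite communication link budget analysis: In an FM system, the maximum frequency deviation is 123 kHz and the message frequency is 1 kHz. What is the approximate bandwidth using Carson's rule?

Carson's rule: BW = 2*(delta_f + f_m)
= 2*(123 + 1) kHz = 248 kHz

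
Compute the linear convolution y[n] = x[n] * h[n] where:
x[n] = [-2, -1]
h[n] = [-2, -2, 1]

y[n] = sum_k x[k]*h[n-k]. Output length = len(x) + len(h) - 1 = 2 + 3 - 1 = 4.
y[0] = -2*-2 = 4
y[1] = -1*-2 + -2*-2 = 6
y[2] = -1*-2 + -2*1 = 0
y[3] = -1*1 = -1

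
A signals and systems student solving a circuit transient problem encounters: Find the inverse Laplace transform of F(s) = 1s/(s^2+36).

Standard pair: s/(s^2+w^2) <-> cos(wt)*u(t)
With k=1, w=6: f(t) = cos(6t)*u(t)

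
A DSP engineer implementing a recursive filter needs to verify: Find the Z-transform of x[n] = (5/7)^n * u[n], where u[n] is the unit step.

The Z-transform of a^n * u[n] is z/(z-a) for |z| > |a|.
Here a = 5/7, so X(z) = z/(z - (5/7)) = 7z/(7z - 5)
ROC: |z| > 5/7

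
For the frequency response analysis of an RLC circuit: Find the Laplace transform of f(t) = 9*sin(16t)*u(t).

Standard pair: sin(wt)*u(t) <-> w/(s^2+w^2)
With w = 16: L{9*sin(16t)*u(t)} = 144/(s^2+256)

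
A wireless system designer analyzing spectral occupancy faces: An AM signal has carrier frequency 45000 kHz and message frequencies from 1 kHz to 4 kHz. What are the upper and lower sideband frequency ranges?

Upper sideband (USB) = fc + [fm_low, fm_high] = 45000 + [1, 4] = [45001, 45004] kHz
Lower sideband (LSB) = fc - [fm_high, fm_low] = 45000 - [4, 1] = [44996, 44999] kHz
Total occupied spectrum: 44996 kHz to 45004 kHz (plus carrier at 45000 kHz)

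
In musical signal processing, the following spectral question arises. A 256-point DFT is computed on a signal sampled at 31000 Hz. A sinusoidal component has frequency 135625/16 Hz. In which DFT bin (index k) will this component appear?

DFT frequency resolution = f_s/N = 31000/256 = 3875/32 Hz
Bin index k = f_signal / resolution = 135625/16 / 3875/32 = 70
The signal frequency 135625/16 Hz falls in DFT bin k = 70.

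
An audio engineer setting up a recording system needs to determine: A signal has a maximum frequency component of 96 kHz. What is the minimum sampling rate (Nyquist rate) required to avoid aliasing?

By the Nyquist-Shannon sampling theorem,
the minimum sampling rate (Nyquist rate) must be at least 2 * f_max.
Nyquist rate = 2 * 96 kHz = 192 kHz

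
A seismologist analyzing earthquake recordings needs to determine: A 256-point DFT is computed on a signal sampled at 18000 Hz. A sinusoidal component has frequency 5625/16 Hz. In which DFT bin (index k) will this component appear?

DFT frequency resolution = f_s/N = 18000/256 = 1125/16 Hz
Bin index k = f_signal / resolution = 5625/16 / 1125/16 = 5
The signal frequency 5625/16 Hz falls in DFT bin k = 5.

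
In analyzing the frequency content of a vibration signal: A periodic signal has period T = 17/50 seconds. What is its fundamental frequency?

The fundamental frequency is the reciprocal of the period.
f = 1/T = 1/(17/50) = 50/17 Hz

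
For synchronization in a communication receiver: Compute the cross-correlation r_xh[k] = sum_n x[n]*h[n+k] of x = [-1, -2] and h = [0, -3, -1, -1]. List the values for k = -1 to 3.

Both sequences indexed from 0 and zero outside their support.
Lags with overlap: k = -1 to 3.
  r_xh[-1] = x[1]*h[0] = 0
  r_xh[0] = x[0]*h[0] + x[1]*h[1] = 6
  r_xh[1] = x[0]*h[1] + x[1]*h[2] = 5
  r_xh[2] = x[0]*h[2] + x[1]*h[3] = 3
  r_xh[3] = x[0]*h[3] = 1
r_xh = [0, 6, 5, 3, 1] (for k = -1, ..., 3)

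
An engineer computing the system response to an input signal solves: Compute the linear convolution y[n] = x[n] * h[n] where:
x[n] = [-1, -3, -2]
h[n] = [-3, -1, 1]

y[n] = sum_k x[k]*h[n-k]. Output length = len(x) + len(h) - 1 = 3 + 3 - 1 = 5.
y[0] = -1*-3 = 3
y[1] = -3*-3 + -1*-1 = 10
y[2] = -2*-3 + -3*-1 + -1*1 = 8
y[3] = -2*-1 + -3*1 = -1
y[4] = -2*1 = -2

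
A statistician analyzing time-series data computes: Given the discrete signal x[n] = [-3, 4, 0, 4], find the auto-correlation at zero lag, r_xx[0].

The auto-correlation at zero lag r_xx[0] equals the signal energy.
r_xx[0] = sum of x[n]^2 = (-3)^2 + 4^2 + 0^2 + 4^2
= 9 + 16 + 0 + 16 = 41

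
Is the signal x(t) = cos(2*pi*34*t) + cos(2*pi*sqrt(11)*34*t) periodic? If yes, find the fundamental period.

f1 = 34 Hz, f2 = 34*sqrt(11) Hz
Ratio f2/f1 = sqrt(11), which is irrational.
Since the frequency ratio is irrational, no common period exists.
The signal is not periodic.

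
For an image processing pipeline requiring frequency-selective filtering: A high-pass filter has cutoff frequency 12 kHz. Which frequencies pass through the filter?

A high-pass filter passes all frequencies above the cutoff frequency 12 kHz and attenuates lower frequencies.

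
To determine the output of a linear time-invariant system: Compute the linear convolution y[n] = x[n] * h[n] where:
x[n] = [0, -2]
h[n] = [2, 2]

y[n] = sum_k x[k]*h[n-k]. Output length = len(x) + len(h) - 1 = 2 + 2 - 1 = 3.
y[0] = 0*2 = 0
y[1] = -2*2 + 0*2 = -4
y[2] = -2*2 = -4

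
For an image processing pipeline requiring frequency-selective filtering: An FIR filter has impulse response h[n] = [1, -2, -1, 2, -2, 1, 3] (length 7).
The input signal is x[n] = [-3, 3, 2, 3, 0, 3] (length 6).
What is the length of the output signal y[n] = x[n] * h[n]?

For linear convolution, the output length is:
len(y) = len(x) + len(h) - 1 = 6 + 7 - 1 = 12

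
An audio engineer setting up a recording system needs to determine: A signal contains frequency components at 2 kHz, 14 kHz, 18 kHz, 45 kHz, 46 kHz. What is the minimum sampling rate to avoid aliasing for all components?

The highest frequency component is f_max = 46 kHz.
Nyquist rate = 2 * f_max = 2 * 46 kHz = 92 kHz.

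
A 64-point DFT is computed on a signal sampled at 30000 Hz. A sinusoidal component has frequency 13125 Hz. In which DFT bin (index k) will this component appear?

DFT frequency resolution = f_s/N = 30000/64 = 1875/4 Hz
Bin index k = f_signal / resolution = 13125 / 1875/4 = 28
The signal frequency 13125 Hz falls in DFT bin k = 28.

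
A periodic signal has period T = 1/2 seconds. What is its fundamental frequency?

The fundamental frequency is the reciprocal of the period.
f = 1/T = 1/(1/2) = 2 Hz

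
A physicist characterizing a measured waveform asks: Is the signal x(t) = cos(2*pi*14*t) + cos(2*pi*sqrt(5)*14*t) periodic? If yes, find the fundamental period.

f1 = 14 Hz, f2 = 14*sqrt(5) Hz
Ratio f2/f1 = sqrt(5), which is irrational.
Since the frequency ratio is irrational, no common period exists.
The signal is not periodic.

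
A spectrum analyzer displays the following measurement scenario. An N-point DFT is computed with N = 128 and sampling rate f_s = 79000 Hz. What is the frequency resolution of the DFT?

DFT frequency resolution = f_s / N
= 79000 / 128 = 9875/16 Hz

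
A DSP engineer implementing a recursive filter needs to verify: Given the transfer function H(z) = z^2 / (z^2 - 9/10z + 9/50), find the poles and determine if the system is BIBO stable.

Poles are roots of the denominator: z^2 - 9/10z + 9/50 = 0.
Quadratic formula: z = [-(-9/10) +/- sqrt((-9/10)^2 - 4*(9/50))] / 2
Discriminant = 81/100 - 18/25 = 9/100; sqrt = 3/10.
z = (9/10 +/- 3/10) / 2 => z = 3/5 or z = 3/10.
|p1| = 3/5, |p2| = 3/10.
For BIBO stability, all poles must lie inside the unit circle (|p| < 1).
System is STABLE since both |p| < 1.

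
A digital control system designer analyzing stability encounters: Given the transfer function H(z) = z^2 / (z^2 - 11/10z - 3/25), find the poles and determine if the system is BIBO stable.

Poles are roots of the denominator: z^2 - 11/10z - 3/25 = 0.
Quadratic formula: z = [-(-11/10) +/- sqrt((-11/10)^2 - 4*(-3/25))] / 2
Discriminant = 121/100 + 12/25 = 169/100; sqrt = 13/10.
z = (11/10 +/- 13/10) / 2 => z = 6/5 or z = -1/10.
|p1| = 6/5, |p2| = 1/10.
For BIBO stability, all poles must lie inside the unit circle (|p| < 1).
System is UNSTABLE since at least one |p| >= 1.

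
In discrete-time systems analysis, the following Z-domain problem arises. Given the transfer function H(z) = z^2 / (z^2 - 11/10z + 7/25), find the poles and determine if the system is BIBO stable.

Poles are roots of the denominator: z^2 - 11/10z + 7/25 = 0.
Quadratic formula: z = [-(-11/10) +/- sqrt((-11/10)^2 - 4*(7/25))] / 2
Discriminant = 121/100 - 28/25 = 9/100; sqrt = 3/10.
z = (11/10 +/- 3/10) / 2 => z = 7/10 or z = 2/5.
|p1| = 2/5, |p2| = 7/10.
For BIBO stability, all poles must lie inside the unit circle (|p| < 1).
System is STABLE since both |p| < 1.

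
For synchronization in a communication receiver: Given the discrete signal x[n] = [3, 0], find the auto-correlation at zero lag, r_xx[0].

The auto-correlation at zero lag r_xx[0] equals the signal energy.
r_xx[0] = sum of x[n]^2 = 3^2 + 0^2
= 9 + 0 = 9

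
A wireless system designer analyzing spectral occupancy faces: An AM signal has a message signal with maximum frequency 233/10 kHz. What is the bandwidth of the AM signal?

In AM (double-sideband), the bandwidth is twice the message frequency.
BW = 2 * f_m = 2 * 233/10 kHz = 233/5 kHz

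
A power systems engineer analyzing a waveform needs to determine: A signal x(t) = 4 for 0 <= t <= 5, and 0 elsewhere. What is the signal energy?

Energy = integral of |x(t)|^2 dt over the signal duration
= 4^2 * 5 = 16 * 5 = 80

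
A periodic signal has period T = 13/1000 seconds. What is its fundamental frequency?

The fundamental frequency is the reciprocal of the period.
f = 1/T = 1/(13/1000) = 1000/13 Hz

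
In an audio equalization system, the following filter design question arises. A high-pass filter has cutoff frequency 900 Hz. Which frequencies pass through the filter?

A high-pass filter passes all frequencies above the cutoff frequency 900 Hz and attenuates lower frequencies.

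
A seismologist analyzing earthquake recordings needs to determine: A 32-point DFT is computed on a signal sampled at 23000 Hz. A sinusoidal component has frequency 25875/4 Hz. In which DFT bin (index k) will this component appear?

DFT frequency resolution = f_s/N = 23000/32 = 2875/4 Hz
Bin index k = f_signal / resolution = 25875/4 / 2875/4 = 9
The signal frequency 25875/4 Hz falls in DFT bin k = 9.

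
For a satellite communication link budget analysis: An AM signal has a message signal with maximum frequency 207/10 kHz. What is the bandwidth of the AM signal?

In AM (double-sideband), the bandwidth is twice the message frequency.
BW = 2 * f_m = 2 * 207/10 kHz = 207/5 kHz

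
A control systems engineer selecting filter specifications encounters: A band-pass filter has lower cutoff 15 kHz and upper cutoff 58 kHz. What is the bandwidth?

Bandwidth = f_high - f_low
= 58 kHz - 15 kHz = 43 kHz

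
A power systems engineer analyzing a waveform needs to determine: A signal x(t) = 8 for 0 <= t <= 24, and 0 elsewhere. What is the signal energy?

Energy = integral of |x(t)|^2 dt over the signal duration
= 8^2 * 24 = 64 * 24 = 1536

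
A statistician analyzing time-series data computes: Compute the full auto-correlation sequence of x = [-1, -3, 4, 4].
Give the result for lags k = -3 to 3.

r_xx[k] = sum_m x[m]*x[m+k], indexed from 0, for k = -3 to 3:
  r_xx[-3] = x[3]*x[0] = -4
  r_xx[-2] = x[2]*x[0] + x[3]*x[1] = -16
  r_xx[-1] = x[1]*x[0] + x[2]*x[1] + x[3]*x[2] = 7
  r_xx[0] = x[0]*x[0] + x[1]*x[1] + x[2]*x[2] + x[3]*x[3] = 42
  r_xx[1] = x[0]*x[1] + x[1]*x[2] + x[2]*x[3] = 7
  r_xx[2] = x[0]*x[2] + x[1]*x[3] = -16
  r_xx[3] = x[0]*x[3] = -4
r_xx = [-4, -16, 7, 42, 7, -16, -4]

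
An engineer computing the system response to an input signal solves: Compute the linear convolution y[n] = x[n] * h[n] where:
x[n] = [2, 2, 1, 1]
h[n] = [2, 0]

y[n] = sum_k x[k]*h[n-k]. Output length = len(x) + len(h) - 1 = 4 + 2 - 1 = 5.
y[0] = 2*2 = 4
y[1] = 2*2 + 2*0 = 4
y[2] = 1*2 + 2*0 = 2
y[3] = 1*2 + 1*0 = 2
y[4] = 1*0 = 0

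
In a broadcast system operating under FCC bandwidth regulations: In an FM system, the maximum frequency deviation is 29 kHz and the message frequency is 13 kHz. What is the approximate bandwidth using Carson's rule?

Carson's rule: BW = 2*(delta_f + f_m)
= 2*(29 + 13) kHz = 84 kHz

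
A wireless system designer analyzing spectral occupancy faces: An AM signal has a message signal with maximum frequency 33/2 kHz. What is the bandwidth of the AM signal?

In AM (double-sideband), the bandwidth is twice the message frequency.
BW = 2 * f_m = 2 * 33/2 kHz = 33 kHz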